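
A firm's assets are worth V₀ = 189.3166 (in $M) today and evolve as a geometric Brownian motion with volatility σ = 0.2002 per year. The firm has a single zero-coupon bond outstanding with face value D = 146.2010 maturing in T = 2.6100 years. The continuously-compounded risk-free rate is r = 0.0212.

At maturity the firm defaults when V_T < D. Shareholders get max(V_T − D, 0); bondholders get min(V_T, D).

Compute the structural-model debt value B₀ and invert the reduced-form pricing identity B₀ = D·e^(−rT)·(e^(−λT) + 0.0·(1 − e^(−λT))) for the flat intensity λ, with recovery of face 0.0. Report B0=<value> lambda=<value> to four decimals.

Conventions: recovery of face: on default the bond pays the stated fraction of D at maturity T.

Equity is a call on the firm's assets struck at D = 146.2010:
d₁ = [ln(V₀/D) + (r + σ²/2)T] / (σ√T)
   = [ln(189.3166/146.2010) + (0.0212 + 0.5·0.2002²)·2.6100] / (0.2002·√2.6100)
   = [0.258438 + 0.107636] / 0.323433 = 1.131841
d₂ = d₁ − σ√T = 1.131841 − 0.323433 = 0.808408
N(d₁) = 0.871149,  N(d₂) = 0.790572,  e^(−rT) = 0.946171
E₀ = V₀·N(d₁) − D·e^(−rT)·N(d₂)
   = 189.3166·0.871149 − 146.2010·0.946171·0.790572 = 55.562290
B₀ = V₀ − E₀ = 189.3166 − 55.562290 = 133.754310
e^(−λT) = (B₀·e^(rT)/D − 0)/(1 − 0) = (133.7543·1.056891/146.2010 − 0)/1 = 0.96691387
λ = −ln(0.96691387)/2.6100 = 0.012891

B0=133.7543 lambda=0.0129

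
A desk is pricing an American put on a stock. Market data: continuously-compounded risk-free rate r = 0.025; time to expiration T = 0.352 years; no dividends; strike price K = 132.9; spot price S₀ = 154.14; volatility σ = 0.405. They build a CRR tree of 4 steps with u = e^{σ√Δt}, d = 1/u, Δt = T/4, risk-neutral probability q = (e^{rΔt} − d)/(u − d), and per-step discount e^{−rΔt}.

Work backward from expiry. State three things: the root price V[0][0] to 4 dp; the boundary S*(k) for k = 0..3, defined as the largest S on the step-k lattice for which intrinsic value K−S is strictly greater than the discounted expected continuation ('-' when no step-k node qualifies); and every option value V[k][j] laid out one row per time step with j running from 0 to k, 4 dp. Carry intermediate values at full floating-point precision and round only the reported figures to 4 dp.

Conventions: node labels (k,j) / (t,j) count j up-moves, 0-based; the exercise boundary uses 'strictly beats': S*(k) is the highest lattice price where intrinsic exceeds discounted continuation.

Δt=0.08800, u=1.12766, d=0.88679, q=0.47914, disc=e^(-rΔt)=0.99780
k=4 terminal: V=max(K-S,0) → 37.5750 11.6837 0.0000 0.0000 0.0000
k=3: j=0 S=107.4939 intr=25.4061 cont=25.1140 V=25.4061[EX]; j=1 S=136.6904 intr=0.0000 cont=6.0722 V=6.0722[hold]; j=2 S=173.8171 intr=0.0000 cont=0.0000 V=0.0000[hold]; j=3 S=221.0278 intr=0.0000 cont=0.0000 V=0.0000[hold]  S*(3)=107.4939
k=2: j=0 S=121.2163 intr=11.6837 cont=16.1069 V=16.1069[hold]; j=1 S=154.1400 intr=0.0000 cont=3.1558 V=3.1558[hold]; j=2 S=196.0062 intr=0.0000 cont=0.0000 V=0.0000[hold]  S*(2)=-
k=1: j=0 S=136.6904 intr=0.0000 cont=9.8797 V=9.8797[hold]; j=1 S=173.8171 intr=0.0000 cont=1.6401 V=1.6401[hold]  S*(1)=-
k=0: j=0 S=154.1400 intr=0.0000 cont=5.9187 V=5.9187[hold]  S*(0)=-

price = 5.9187
boundary = - - - 107.4939
tree:
5.9187
9.8797 1.6401
16.1069 3.1558 0.0000
25.4061 6.0722 0.0000 0.0000
37.5750 11.6837 0.0000 0.0000 0.0000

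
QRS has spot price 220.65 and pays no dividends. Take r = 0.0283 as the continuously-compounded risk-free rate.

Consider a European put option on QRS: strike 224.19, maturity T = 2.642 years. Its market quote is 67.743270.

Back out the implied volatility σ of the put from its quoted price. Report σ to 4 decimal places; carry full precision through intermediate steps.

At σ = 0.5494 the Black–Scholes value reproduces the quote:
σ√T = 0.5494·√2.642 = 0.893007
d₁ = (ln(S/K) + (r+σ²/2)T) / (σ√T) = (ln(220.65/224.19) + (0.0283+0.5494²/2)·2.642) / 0.893007 = (-0.015916 + 0.473500) / 0.893007 = 0.512407
d₂ = d₁ − σ√T = 0.512407 − 0.893007 = -0.380600
e^{−rT} = 0.927958
N(−d₁) = 0.304183,  N(−d₂) = 0.648250
V = K·e^{−rT}·N(−d₂) − S·N(−d₁) = 134.861245 − 67.117975 = 67.743270 (equal to the quote); since ∂V/∂σ > 0 for all σ, the implied volatility is unique

sigma = 0.5494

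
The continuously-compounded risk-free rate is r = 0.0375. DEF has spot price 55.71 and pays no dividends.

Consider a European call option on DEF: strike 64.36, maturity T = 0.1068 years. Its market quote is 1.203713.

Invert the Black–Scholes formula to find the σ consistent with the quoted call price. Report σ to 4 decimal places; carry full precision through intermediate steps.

At σ = 0.5272 the Black–Scholes value reproduces the quote:
σ√T = 0.5272·√0.1068 = 0.172290
d₁ = (ln(S/K) + (r+σ²/2)T) / (σ√T) = (ln(55.71/64.36) + (0.0375+0.5272²/2)·0.1068) / 0.172290 = (-0.144333 + 0.018847) / 0.172290 = -0.728338
d₂ = d₁ − σ√T = -0.728338 − 0.172290 = -0.900629
e^{−rT} = 0.996003
N(d₁) = 0.233203,  N(d₂) = 0.183893
V = S·N(d₁) − K·e^{−rT}·N(d₂) = 12.991755 − 11.788042 = 1.203713 (the observed quote) — the price is monotone increasing in volatility, hence this σ is the only solution

sigma = 0.5272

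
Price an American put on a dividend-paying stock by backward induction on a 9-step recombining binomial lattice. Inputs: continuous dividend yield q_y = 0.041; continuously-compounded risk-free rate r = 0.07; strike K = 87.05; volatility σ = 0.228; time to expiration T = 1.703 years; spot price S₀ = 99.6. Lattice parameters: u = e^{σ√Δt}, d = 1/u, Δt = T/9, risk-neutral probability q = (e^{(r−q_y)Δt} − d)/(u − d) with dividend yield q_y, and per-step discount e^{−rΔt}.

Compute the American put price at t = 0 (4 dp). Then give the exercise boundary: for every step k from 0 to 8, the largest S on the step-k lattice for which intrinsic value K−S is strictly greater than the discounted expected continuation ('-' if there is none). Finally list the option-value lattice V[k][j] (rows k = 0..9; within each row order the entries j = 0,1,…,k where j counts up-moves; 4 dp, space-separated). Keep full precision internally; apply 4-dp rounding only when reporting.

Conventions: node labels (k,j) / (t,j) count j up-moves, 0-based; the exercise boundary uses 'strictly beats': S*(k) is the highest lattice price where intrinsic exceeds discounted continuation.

Δt=0.18922, u=1.10426, d=0.90558, q=0.50292, disc=e^(-rΔt)=0.98684
k=9 terminal: V=max(K-S,0) → 46.2554 37.3051 26.3911 13.0826 0.0000 0.0000 0.0000 0.0000 0.0000 0.0000
k=8: j=0 S=45.0480 intr=42.0020 cont=41.2047 V=42.0020[EX]; j=1 S=54.9315 intr=32.1185 cont=31.3976 V=32.1185[EX]; j=2 S=66.9834 intr=20.0666 cont=19.4388 V=20.0666[EX]; j=3 S=81.6795 intr=5.3705 cont=6.4175 V=6.4175[hold]; j=4 S=99.6000 intr=0.0000 cont=0.0000 V=0.0000[hold]; j=5 S=121.4522 intr=0.0000 cont=0.0000 V=0.0000[hold]; j=6 S=148.0987 intr=0.0000 cont=0.0000 V=0.0000[hold]; j=7 S=180.5915 intr=0.0000 cont=0.0000 V=0.0000[hold]; j=8 S=220.2132 intr=0.0000 cont=0.0000 V=0.0000[hold]  S*(8)=66.9834
k=7: j=0 S=49.7449 intr=37.3051 cont=36.5441 V=37.3051[EX]; j=1 S=60.6589 intr=26.3911 cont=25.7145 V=26.3911[EX]; j=2 S=73.9674 intr=13.0826 cont=13.0285 V=13.0826[EX]; j=3 S=90.1958 intr=0.0000 cont=3.1480 V=3.1480[hold]; j=4 S=109.9847 intr=0.0000 cont=0.0000 V=0.0000[hold]; j=5 S=134.1153 intr=0.0000 cont=0.0000 V=0.0000[hold]; j=6 S=163.5401 intr=0.0000 cont=0.0000 V=0.0000[hold]; j=7 S=199.4208 intr=0.0000 cont=0.0000 V=0.0000[hold]  S*(7)=73.9674
k=6: j=0 S=54.9315 intr=32.1185 cont=31.3976 V=32.1185[EX]; j=1 S=66.9834 intr=20.0666 cont=19.4388 V=20.0666[EX]; j=2 S=81.6795 intr=5.3705 cont=7.9799 V=7.9799[hold]; j=3 S=99.6000 intr=0.0000 cont=1.5442 V=1.5442[hold]; j=4 S=121.4522 intr=0.0000 cont=0.0000 V=0.0000[hold]; j=5 S=148.0987 intr=0.0000 cont=0.0000 V=0.0000[hold]; j=6 S=180.5915 intr=0.0000 cont=0.0000 V=0.0000[hold]  S*(6)=66.9834
k=5: j=0 S=60.6589 intr=26.3911 cont=25.7145 V=26.3911[EX]; j=1 S=73.9674 intr=13.0826 cont=13.8039 V=13.8039[hold]; j=2 S=90.1958 intr=0.0000 cont=4.6809 V=4.6809[hold]; j=3 S=109.9847 intr=0.0000 cont=0.7575 V=0.7575[hold]; j=4 S=134.1153 intr=0.0000 cont=0.0000 V=0.0000[hold]; j=5 S=163.5401 intr=0.0000 cont=0.0000 V=0.0000[hold]  S*(5)=60.6589
k=4: j=0 S=66.9834 intr=20.0666 cont=19.7968 V=20.0666[EX]; j=1 S=81.6795 intr=5.3705 cont=9.0945 V=9.0945[hold]; j=2 S=99.6000 intr=0.0000 cont=2.6721 V=2.6721[hold]; j=3 S=121.4522 intr=0.0000 cont=0.3716 V=0.3716[hold]; j=4 S=148.0987 intr=0.0000 cont=0.0000 V=0.0000[hold]  S*(4)=66.9834
k=3: j=0 S=73.9674 intr=13.0826 cont=14.3571 V=14.3571[hold]; j=1 S=90.1958 intr=0.0000 cont=5.7874 V=5.7874[hold]; j=2 S=109.9847 intr=0.0000 cont=1.4952 V=1.4952[hold]; j=3 S=134.1153 intr=0.0000 cont=0.1823 V=0.1823[hold]  S*(3)=-
k=2: j=0 S=81.6795 intr=5.3705 cont=9.9150 V=9.9150[hold]; j=1 S=99.6000 intr=0.0000 cont=3.5810 V=3.5810[hold]; j=2 S=121.4522 intr=0.0000 cont=0.8239 V=0.8239[hold]  S*(2)=-
k=1: j=0 S=90.1958 intr=0.0000 cont=6.6409 V=6.6409[hold]; j=1 S=109.9847 intr=0.0000 cont=2.1655 V=2.1655[hold]  S*(1)=-
k=0: j=0 S=99.6000 intr=0.0000 cont=4.3324 V=4.3324[hold]  S*(0)=-

price = 4.3324
boundary = - - - - 66.9834 60.6589 66.9834 73.9674 66.9834
tree:
4.3324
6.6409 2.1655
9.9150 3.5810 0.8239
14.3571 5.7874 1.4952 0.1823
20.0666 9.0945 2.6721 0.3716 0.0000
26.3911 13.8039 4.6809 0.7575 0.0000 0.0000
32.1185 20.0666 7.9799 1.5442 0.0000 0.0000 0.0000
37.3051 26.3911 13.0826 3.1480 0.0000 0.0000 0.0000 0.0000
42.0020 32.1185 20.0666 6.4175 0.0000 0.0000 0.0000 0.0000 0.0000
46.2554 37.3051 26.3911 13.0826 0.0000 0.0000 0.0000 0.0000 0.0000 0.0000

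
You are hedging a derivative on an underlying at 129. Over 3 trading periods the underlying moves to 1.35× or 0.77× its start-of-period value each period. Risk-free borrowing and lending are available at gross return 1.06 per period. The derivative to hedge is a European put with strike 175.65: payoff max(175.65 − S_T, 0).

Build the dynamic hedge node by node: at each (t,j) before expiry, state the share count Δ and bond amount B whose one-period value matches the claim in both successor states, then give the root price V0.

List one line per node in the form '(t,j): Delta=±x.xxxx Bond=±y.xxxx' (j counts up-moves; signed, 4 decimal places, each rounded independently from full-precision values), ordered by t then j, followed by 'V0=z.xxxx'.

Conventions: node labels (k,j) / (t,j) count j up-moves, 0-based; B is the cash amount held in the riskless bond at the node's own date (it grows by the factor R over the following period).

(0,0): Delta=-0.5625 Bond=107.6115
(1,0): Delta=-0.9560 Bond=153.1501
(1,1): Delta=-0.3381 Bond=74.9862
(2,0): Delta=-1.0000 Bond=165.7075
(2,1): Delta=-0.9308 Bond=158.9708
(2,2): Delta=0.0000 Bond=0.0000
V0=35.0485

The replicating-portfolio and risk-neutral prices coincide; use p* = (1.06−0.77)/(1.35−0.77) = 0.5000 for the latter.
Terminal payoffs: V(3,0)=116.7572, V(3,1)=72.3965, V(3,2)=0.0000, V(3,3)=0.0000
Node (2,0) S=76.4841: V=(p*·72.3965+(1−p*)·116.7572)/1.06=89.2234; Δ=(72.3965−116.7572)/(103.2535−58.8928)=-1.0000; B=V−Δ·S=165.7075
Node (2,1) S=134.0955: V=(p*·0.0000+(1−p*)·72.3965)/1.06=34.1493; Δ=(0.0000−72.3965)/(181.0289−103.2535)=-0.9308; B=V−Δ·S=158.9708
Node (2,2) S=235.1025: V=(p*·0.0000+(1−p*)·0.0000)/1.06=0.0000; Δ=(0.0000−0.0000)/(317.3884−181.0289)=0.0000; B=V−Δ·S=0.0000
Node (1,0) S=99.3300: V=(p*·34.1493+(1−p*)·89.2234)/1.06=58.1947; Δ=(34.1493−89.2234)/(134.0955−76.4841)=-0.9560; B=V−Δ·S=153.1501
Node (1,1) S=174.1500: V=(p*·0.0000+(1−p*)·34.1493)/1.06=16.1081; Δ=(0.0000−34.1493)/(235.1025−134.0955)=-0.3381; B=V−Δ·S=74.9862
Node (0,0) S=129.0000: V=(p*·16.1081+(1−p*)·58.1947)/1.06=35.0485; Δ=(16.1081−58.1947)/(174.1500−99.3300)=-0.5625; B=V−Δ·S=107.6115
Check: Δ(0,0)·S0 + B(0,0) = 35.0485 = V0.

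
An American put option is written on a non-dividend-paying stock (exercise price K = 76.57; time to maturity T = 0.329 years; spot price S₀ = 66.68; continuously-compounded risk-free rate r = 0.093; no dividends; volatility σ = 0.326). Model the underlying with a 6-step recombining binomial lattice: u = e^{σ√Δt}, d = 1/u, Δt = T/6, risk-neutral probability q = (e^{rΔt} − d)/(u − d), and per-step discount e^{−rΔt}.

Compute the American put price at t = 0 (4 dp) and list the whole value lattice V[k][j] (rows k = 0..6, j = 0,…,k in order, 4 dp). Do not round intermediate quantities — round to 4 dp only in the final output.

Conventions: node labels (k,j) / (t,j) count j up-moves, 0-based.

price = 10.5709
tree:
10.5709
14.7908 6.6921
19.3314 10.1962 3.4504
23.5382 14.7908 5.9599 1.1154
27.4359 19.3314 9.8900 2.3087 0.0000
31.0471 23.5382 14.7908 4.7784 0.0000 0.0000
34.3929 27.4359 19.3314 9.8900 0.0000 0.0000 0.0000

Δt=0.05483, u=1.07933, d=0.92650, q=0.51438, disc=e^(-rΔt)=0.99491
k=6 terminal: V=max(K-S,0) → 34.3929 27.4359 19.3314 9.8900 0.0000 0.0000 0.0000
k=5: j=0 S=45.5229 intr=31.0471 cont=30.6576 V=31.0471[EX]; j=1 S=53.0318 intr=23.5382 cont=23.1487 V=23.5382[EX]; j=2 S=61.7792 intr=14.7908 cont=14.4013 V=14.7908[EX]; j=3 S=71.9695 intr=4.6005 cont=4.7784 V=4.7784[hold]; j=4 S=83.8407 intr=0.0000 cont=0.0000 V=0.0000[hold]; j=5 S=97.6700 intr=0.0000 cont=0.0000 V=0.0000[hold]
k=4: j=0 S=49.1341 intr=27.4359 cont=27.0464 V=27.4359[EX]; j=1 S=57.2386 intr=19.3314 cont=18.9419 V=19.3314[EX]; j=2 S=66.6800 intr=9.8900 cont=9.5916 V=9.8900[EX]; j=3 S=77.6787 intr=0.0000 cont=2.3087 V=2.3087[hold]; j=4 S=90.4915 intr=0.0000 cont=0.0000 V=0.0000[hold]
k=3: j=0 S=53.0318 intr=23.5382 cont=23.1487 V=23.5382[EX]; j=1 S=61.7792 intr=14.7908 cont=14.4013 V=14.7908[EX]; j=2 S=71.9695 intr=4.6005 cont=5.9599 V=5.9599[hold]; j=3 S=83.8407 intr=0.0000 cont=1.1154 V=1.1154[hold]
k=2: j=0 S=57.2386 intr=19.3314 cont=18.9419 V=19.3314[EX]; j=1 S=66.6800 intr=9.8900 cont=10.1962 V=10.1962[hold]; j=2 S=77.6787 intr=0.0000 cont=3.4504 V=3.4504[hold]
k=1: j=0 S=61.7792 intr=14.7908 cont=14.5580 V=14.7908[EX]; j=1 S=71.9695 intr=4.6005 cont=6.6921 V=6.6921[hold]
k=0: j=0 S=66.6800 intr=9.8900 cont=10.5709 V=10.5709[hold]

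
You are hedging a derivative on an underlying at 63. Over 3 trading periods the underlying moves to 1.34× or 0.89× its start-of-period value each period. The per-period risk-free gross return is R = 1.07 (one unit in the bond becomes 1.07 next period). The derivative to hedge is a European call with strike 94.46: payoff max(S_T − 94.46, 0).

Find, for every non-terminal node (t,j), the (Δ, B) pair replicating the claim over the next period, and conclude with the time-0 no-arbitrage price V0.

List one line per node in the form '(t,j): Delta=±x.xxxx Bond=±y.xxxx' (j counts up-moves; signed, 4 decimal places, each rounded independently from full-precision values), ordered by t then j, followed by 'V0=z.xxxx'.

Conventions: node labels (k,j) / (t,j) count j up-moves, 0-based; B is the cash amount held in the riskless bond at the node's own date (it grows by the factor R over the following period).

(0,0): Delta=0.3429 Bond=-17.1568
(1,0): Delta=0.0921 Bond=-4.2975
(1,1): Delta=0.5927 Bond=-39.4482
(2,0): Delta=0.0000 Bond=0.0000
(2,1): Delta=0.1839 Bond=-11.4957
(2,2): Delta=1.0000 Bond=-88.2804
V0=4.4465

Arbitrage-free pricing uses the up-move probability p* = (R−d)/(u−d) = 0.4000, discounting each step at R = 1.07.
Payoffs at expiry: V(3,0)=0.0000, V(3,1)=0.0000, V(3,2)=6.2193, V(3,3)=57.1246
Node (2,0) S=49.9023: V=(p*·0.0000+(1−p*)·0.0000)/1.07=0.0000; Δ=(0.0000−0.0000)/(66.8691−44.4130)=0.0000; B=V−Δ·S=0.0000
Node (2,1) S=75.1338: V=(p*·6.2193+(1−p*)·0.0000)/1.07=2.3250; Δ=(6.2193−0.0000)/(100.6793−66.8691)=0.1839; B=V−Δ·S=-11.4957
Node (2,2) S=113.1228: V=(p*·57.1246+(1−p*)·6.2193)/1.07=24.8424; Δ=(57.1246−6.2193)/(151.5846−100.6793)=1.0000; B=V−Δ·S=-88.2804
Node (1,0) S=56.0700: V=(p*·2.3250+(1−p*)·0.0000)/1.07=0.8691; Δ=(2.3250−0.0000)/(75.1338−49.9023)=0.0921; B=V−Δ·S=-4.2975
Node (1,1) S=84.4200: V=(p*·24.8424+(1−p*)·2.3250)/1.07=10.5906; Δ=(24.8424−2.3250)/(113.1228−75.1338)=0.5927; B=V−Δ·S=-39.4482
Node (0,0) S=63.0000: V=(p*·10.5906+(1−p*)·0.8691)/1.07=4.4465; Δ=(10.5906−0.8691)/(84.4200−56.0700)=0.3429; B=V−Δ·S=-17.1568
As a check, the time-0 holding Δ(0,0)·S0 + B(0,0) comes to 4.4465 — exactly V0.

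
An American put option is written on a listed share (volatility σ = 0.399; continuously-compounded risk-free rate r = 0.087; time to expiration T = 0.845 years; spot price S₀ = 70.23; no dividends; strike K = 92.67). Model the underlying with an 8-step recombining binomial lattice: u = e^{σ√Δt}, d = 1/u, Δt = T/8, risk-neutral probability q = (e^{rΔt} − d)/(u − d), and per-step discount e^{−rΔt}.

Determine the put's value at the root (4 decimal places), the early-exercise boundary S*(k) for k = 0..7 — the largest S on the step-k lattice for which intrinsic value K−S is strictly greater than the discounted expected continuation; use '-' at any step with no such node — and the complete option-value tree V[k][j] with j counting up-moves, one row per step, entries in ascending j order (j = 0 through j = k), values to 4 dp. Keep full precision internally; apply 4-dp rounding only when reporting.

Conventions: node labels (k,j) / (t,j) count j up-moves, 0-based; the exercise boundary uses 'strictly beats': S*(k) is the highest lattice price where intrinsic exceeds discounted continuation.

Δt=0.10562  u=1.13846  d=0.87838  q=0.50312  discount=0.99085
step 8 (expiry): payoffs max(K−S,0) = 67.7823 60.4133 50.8625 38.4838 22.4400 1.6458 0.0000 0.0000 0.0000
step 7: (k=7,j=0): S=28.3337, K−S=64.3363, hold=63.4887 ⇒ V=64.3363 exercise | (k=7,j=1): S=36.7229, K−S=55.9471, hold=55.0994 ⇒ V=55.9471 exercise | (k=7,j=2): S=47.5961, K−S=45.0739, hold=44.2262 ⇒ V=45.0739 exercise | (k=7,j=3): S=61.6887, K−S=30.9813, hold=30.1336 ⇒ V=30.9813 exercise | (k=7,j=4): S=79.9539, K−S=12.7161, hold=11.8684 ⇒ V=12.7161 exercise | (k=7,j=5): S=103.6273, K−S=0.0000, hold=0.8103 ⇒ V=0.8103 continue | (k=7,j=6): S=134.3100, K−S=0.0000, hold=0.0000 ⇒ V=0.0000 continue | (k=7,j=7): S=174.0775, K−S=0.0000, hold=0.0000 ⇒ V=0.0000 continue  boundary S*=79.9539
step 6: (k=6,j=0): S=32.2567, K−S=60.4133, hold=59.5656 ⇒ V=60.4133 exercise | (k=6,j=1): S=41.8075, K−S=50.8625, hold=50.0148 ⇒ V=50.8625 exercise | (k=6,j=2): S=54.1862, K−S=38.4838, hold=37.6362 ⇒ V=38.4838 exercise | (k=6,j=3): S=70.2300, K−S=22.4400, hold=21.5923 ⇒ V=22.4400 exercise | (k=6,j=4): S=91.0242, K−S=1.6458, hold=6.6645 ⇒ V=6.6645 continue | (k=6,j=5): S=117.9753, K−S=0.0000, hold=0.3989 ⇒ V=0.3989 continue | (k=6,j=6): S=152.9063, K−S=0.0000, hold=0.0000 ⇒ V=0.0000 continue  boundary S*=70.2300
step 5: (k=5,j=0): S=36.7229, K−S=55.9471, hold=55.0994 ⇒ V=55.9471 exercise | (k=5,j=1): S=47.5961, K−S=45.0739, hold=44.2262 ⇒ V=45.0739 exercise | (k=5,j=2): S=61.6887, K−S=30.9813, hold=30.1336 ⇒ V=30.9813 exercise | (k=5,j=3): S=79.9539, K−S=12.7161, hold=14.3703 ⇒ V=14.3703 continue | (k=5,j=4): S=103.6273, K−S=0.0000, hold=3.4800 ⇒ V=3.4800 continue | (k=5,j=5): S=134.3100, K−S=0.0000, hold=0.1964 ⇒ V=0.1964 continue  boundary S*=61.6887
step 4: (k=4,j=0): S=41.8075, K−S=50.8625, hold=50.0148 ⇒ V=50.8625 exercise | (k=4,j=1): S=54.1862, K−S=38.4838, hold=37.6362 ⇒ V=38.4838 exercise | (k=4,j=2): S=70.2300, K−S=22.4400, hold=22.4170 ⇒ V=22.4400 exercise | (k=4,j=3): S=91.0242, K−S=1.6458, hold=8.8098 ⇒ V=8.8098 continue | (k=4,j=4): S=117.9753, K−S=0.0000, hold=1.8112 ⇒ V=1.8112 continue  boundary S*=70.2300
step 3: (k=3,j=0): S=47.5961, K−S=45.0739, hold=44.2262 ⇒ V=45.0739 exercise | (k=3,j=1): S=61.6887, K−S=30.9813, hold=30.1336 ⇒ V=30.9813 exercise | (k=3,j=2): S=79.9539, K−S=12.7161, hold=15.4398 ⇒ V=15.4398 continue | (k=3,j=3): S=103.6273, K−S=0.0000, hold=5.2403 ⇒ V=5.2403 continue  boundary S*=61.6887
step 2: (k=2,j=0): S=54.1862, K−S=38.4838, hold=37.6362 ⇒ V=38.4838 exercise | (k=2,j=1): S=70.2300, K−S=22.4400, hold=22.9502 ⇒ V=22.9502 continue | (k=2,j=2): S=91.0242, K−S=1.6458, hold=10.2139 ⇒ V=10.2139 continue  boundary S*=54.1862
step 1: (k=1,j=0): S=61.6887, K−S=30.9813, hold=30.3880 ⇒ V=30.9813 exercise | (k=1,j=1): S=79.9539, K−S=12.7161, hold=16.3909 ⇒ V=16.3909 continue  boundary S*=61.6887
step 0: (k=0,j=0): S=70.2300, K−S=22.4400, hold=23.4243 ⇒ V=23.4243 continue  boundary S*=-

price = 23.4243
boundary = - 61.6887 54.1862 61.6887 70.2300 61.6887 70.2300 79.9539
tree:
23.4243
30.9813 16.3909
38.4838 22.9502 10.2139
45.0739 30.9813 15.4398 5.2403
50.8625 38.4838 22.4400 8.8098 1.8112
55.9471 45.0739 30.9813 14.3703 3.4800 0.1964
60.4133 50.8625 38.4838 22.4400 6.6645 0.3989 0.0000
64.3363 55.9471 45.0739 30.9813 12.7161 0.8103 0.0000 0.0000
67.7823 60.4133 50.8625 38.4838 22.4400 1.6458 0.0000 0.0000 0.0000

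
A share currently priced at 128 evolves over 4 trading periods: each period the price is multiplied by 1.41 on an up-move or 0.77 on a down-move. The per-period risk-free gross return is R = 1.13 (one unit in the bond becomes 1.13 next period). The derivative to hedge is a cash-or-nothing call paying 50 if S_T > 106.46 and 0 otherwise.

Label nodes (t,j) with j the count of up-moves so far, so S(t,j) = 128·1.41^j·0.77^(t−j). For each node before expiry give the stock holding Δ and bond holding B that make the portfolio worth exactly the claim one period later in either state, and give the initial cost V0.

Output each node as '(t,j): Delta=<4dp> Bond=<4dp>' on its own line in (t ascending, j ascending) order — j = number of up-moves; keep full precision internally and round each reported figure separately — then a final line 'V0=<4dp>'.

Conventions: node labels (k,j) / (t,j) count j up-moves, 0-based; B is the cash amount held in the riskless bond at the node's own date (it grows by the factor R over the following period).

(0,0): Delta=0.1366 Bond=6.2759
(1,0): Delta=0.3055 Bond=-9.5557
(1,1): Delta=0.0649 Bond=20.0398
(2,0): Delta=0.5124 Bond=-26.5000
(2,1): Delta=0.2177 Bond=1.4149
(2,2): Delta=0.0000 Bond=39.1573
(3,0): Delta=0.0000 Bond=0.0000
(3,1): Delta=0.7301 Bond=-53.2356
(3,2): Delta=0.0000 Bond=44.2478
(3,3): Delta=0.0000 Bond=44.2478
V0=23.7645

Risk-neutral probability p* = (R−d)/(u−d) = (1.13−0.77)/(1.41−0.77) = 0.5625.
Terminal payoffs: V(4,0)=0.0000, V(4,1)=0.0000, V(4,2)=50.0000, V(4,3)=50.0000, V(4,4)=50.0000
Node (3,0) S=58.4362: V=(p*·0.0000+(1−p*)·0.0000)/1.13=0.0000; Δ=(0.0000−0.0000)/(82.3951−44.9959)=0.0000; B=V−Δ·S=0.0000
Node (3,1) S=107.0066: V=(p*·50.0000+(1−p*)·0.0000)/1.13=24.8894; Δ=(50.0000−0.0000)/(150.8793−82.3951)=0.7301; B=V−Δ·S=-53.2356
Node (3,2) S=195.9471: V=(p*·50.0000+(1−p*)·50.0000)/1.13=44.2478; Δ=(50.0000−50.0000)/(276.2855−150.8793)=0.0000; B=V−Δ·S=44.2478
Node (3,3) S=358.8123: V=(p*·50.0000+(1−p*)·50.0000)/1.13=44.2478; Δ=(50.0000−50.0000)/(505.9253−276.2855)=0.0000; B=V−Δ·S=44.2478
Node (2,0) S=75.8912: V=(p*·24.8894+(1−p*)·0.0000)/1.13=12.3896; Δ=(24.8894−0.0000)/(107.0066−58.4362)=0.5124; B=V−Δ·S=-26.5000
Node (2,1) S=138.9696: V=(p*·44.2478+(1−p*)·24.8894)/1.13=31.6624; Δ=(44.2478−24.8894)/(195.9471−107.0066)=0.2177; B=V−Δ·S=1.4149
Node (2,2) S=254.4768: V=(p*·44.2478+(1−p*)·44.2478)/1.13=39.1573; Δ=(44.2478−44.2478)/(358.8123−195.9471)=0.0000; B=V−Δ·S=39.1573
Node (1,0) S=98.5600: V=(p*·31.6624+(1−p*)·12.3896)/1.13=20.5580; Δ=(31.6624−12.3896)/(138.9696−75.8912)=0.3055; B=V−Δ·S=-9.5557
Node (1,1) S=180.4800: V=(p*·39.1573+(1−p*)·31.6624)/1.13=31.7507; Δ=(39.1573−31.6624)/(254.4768−138.9696)=0.0649; B=V−Δ·S=20.0398
Node (0,0) S=128.0000: V=(p*·31.7507+(1−p*)·20.5580)/1.13=23.7645; Δ=(31.7507−20.5580)/(180.4800−98.5600)=0.1366; B=V−Δ·S=6.2759
As a check, the time-0 holding Δ(0,0)·S0 + B(0,0) comes to 23.7645 — exactly V0.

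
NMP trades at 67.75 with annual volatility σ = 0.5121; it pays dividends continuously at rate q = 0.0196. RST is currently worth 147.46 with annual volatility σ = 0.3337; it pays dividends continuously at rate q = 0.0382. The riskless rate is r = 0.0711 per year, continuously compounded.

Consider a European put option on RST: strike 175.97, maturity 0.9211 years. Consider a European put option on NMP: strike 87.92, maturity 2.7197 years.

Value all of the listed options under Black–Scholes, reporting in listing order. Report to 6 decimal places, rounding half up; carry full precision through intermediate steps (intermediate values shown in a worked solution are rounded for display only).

[RST put K=175.97]
σ√T = 0.3337·√0.9211 = 0.320265
d₁ = (ln(S/K) + (r−q+σ²/2)T) / (σ√T) = (ln(147.46/175.97) + (0.0711−0.0382+0.3337²/2)·0.9211) / 0.320265 = (-0.176757 + 0.081589) / 0.320265 = -0.297152
d₂ = d₁ − σ√T = -0.297152 − 0.320265 = -0.617417
e^{−rT} = 0.936608
e^{−qT} = 0.965426
N(−d₁) = 0.616825,  N(−d₂) = 0.731520
price = K·e^{−rT}·N(−d₂) − S·e^{−qT}·N(−d₁) = 120.565478 − 87.812235 = 32.753243
[NMP put K=87.92]
σ√T = 0.5121·√2.7197 = 0.844530
d₁ = (ln(S/K) + (r−q+σ²/2)T) / (σ√T) = (ln(67.75/87.92) + (0.0711−0.0196+0.5121²/2)·2.7197) / 0.844530 = (-0.260603 + 0.496680) / 0.844530 = 0.279537
d₂ = d₁ − σ√T = 0.279537 − 0.844530 = -0.564993
e^{−rT} = 0.824176
e^{−qT} = 0.948090
N(−d₁) = 0.389916,  N(−d₂) = 0.713961
price = K·e^{−rT}·N(−d₂) − S·e^{−qT}·N(−d₁) = 51.734740 − 25.045530 = 26.689211

price(RST put K=175.97) = 32.753243
price(NMP put K=87.92) = 26.689211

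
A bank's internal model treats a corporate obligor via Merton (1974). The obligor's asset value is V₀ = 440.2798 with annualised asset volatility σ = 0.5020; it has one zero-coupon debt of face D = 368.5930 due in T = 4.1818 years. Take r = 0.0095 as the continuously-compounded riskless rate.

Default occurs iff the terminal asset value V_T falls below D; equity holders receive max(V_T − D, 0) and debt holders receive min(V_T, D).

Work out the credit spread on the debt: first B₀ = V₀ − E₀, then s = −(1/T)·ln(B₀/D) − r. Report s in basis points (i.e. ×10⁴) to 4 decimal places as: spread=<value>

spread=948.3652

Equity is a call on the firm's assets struck at D = 368.5930:
d₁ = [ln(V₀/D) + (r + σ²/2)T] / (σ√T)
   = [ln(440.2798/368.5930) + (0.0095 + 0.5·0.5020²)·4.1818] / (0.5020·√4.1818)
   = [0.177717 + 0.566642] / 1.026562 = 0.725099
d₂ = d₁ − σ√T = 0.725099 − 1.026562 = -0.301463
N(d₁) = 0.765804,  N(d₂) = 0.381531,  e^(−rT) = 0.961052
E₀ = V₀·N(d₁) − D·e^(−rT)·N(d₂)
   = 440.2798·0.765804 − 368.5930·0.961052·0.381531 = 202.015968
B₀ = V₀ − E₀ = 440.2798 − 202.015968 = 238.263832
spread = −(1/T)·ln(B₀/D) − r = −(1/4.1818)·ln(238.263832/368.5930) − 0.0095 = 0.09483652
in basis points: 0.09483652 × 10⁴ = 948.3652 bp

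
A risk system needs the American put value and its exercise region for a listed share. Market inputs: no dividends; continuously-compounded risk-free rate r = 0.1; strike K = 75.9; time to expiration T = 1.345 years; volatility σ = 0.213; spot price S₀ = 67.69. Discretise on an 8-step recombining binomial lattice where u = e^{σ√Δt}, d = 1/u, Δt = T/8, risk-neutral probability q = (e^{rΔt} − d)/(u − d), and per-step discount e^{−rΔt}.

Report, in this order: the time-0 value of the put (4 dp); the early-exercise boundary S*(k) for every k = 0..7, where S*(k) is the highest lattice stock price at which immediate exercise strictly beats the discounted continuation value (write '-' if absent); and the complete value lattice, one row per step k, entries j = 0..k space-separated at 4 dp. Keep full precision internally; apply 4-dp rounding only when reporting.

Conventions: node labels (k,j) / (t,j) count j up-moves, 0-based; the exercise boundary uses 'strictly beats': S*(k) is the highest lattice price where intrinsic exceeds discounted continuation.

price = 8.5852
boundary = - 62.0290 56.8414 62.0290 67.6900 62.0290 67.6900 62.0290
tree:
8.5852
13.8710 4.9333
19.0586 8.4100 2.5103
23.8123 13.8710 4.6235 1.0231
28.1685 19.0586 8.2100 2.1103 0.2501
32.1603 23.8123 13.8710 4.2405 0.5987 0.0000
35.8183 28.1685 19.0586 8.2100 1.4331 0.0000 0.0000
39.1704 32.1603 23.8123 13.8710 3.4301 0.0000 0.0000 0.0000
42.2421 35.8183 28.1685 19.0586 8.2100 0.0000 0.0000 0.0000 0.0000

Δt=0.16812  u=1.09126  d=0.91637  q=0.57512  discount=0.98333
step 8 (expiry): payoffs max(K−S,0) = 42.2421 35.8183 28.1685 19.0586 8.2100 0.0000 0.0000 0.0000 0.0000
step 7: (k=7,j=0): S=36.7296, K−S=39.1704, hold=37.9050 ⇒ V=39.1704 exercise | (k=7,j=1): S=43.7397, K−S=32.1603, hold=30.8949 ⇒ V=32.1603 exercise | (k=7,j=2): S=52.0877, K−S=23.8123, hold=22.5469 ⇒ V=23.8123 exercise | (k=7,j=3): S=62.0290, K−S=13.8710, hold=12.6056 ⇒ V=13.8710 exercise | (k=7,j=4): S=73.8676, K−S=2.0324, hold=3.4301 ⇒ V=3.4301 continue | (k=7,j=5): S=87.9658, K−S=0.0000, hold=0.0000 ⇒ V=0.0000 continue | (k=7,j=6): S=104.7546, K−S=0.0000, hold=0.0000 ⇒ V=0.0000 continue | (k=7,j=7): S=124.7478, K−S=0.0000, hold=0.0000 ⇒ V=0.0000 continue  boundary S*=62.0290
step 6: (k=6,j=0): S=40.0817, K−S=35.8183, hold=34.5529 ⇒ V=35.8183 exercise | (k=6,j=1): S=47.7315, K−S=28.1685, hold=26.9031 ⇒ V=28.1685 exercise | (k=6,j=2): S=56.8414, K−S=19.0586, hold=17.7932 ⇒ V=19.0586 exercise | (k=6,j=3): S=67.6900, K−S=8.2100, hold=7.7351 ⇒ V=8.2100 exercise | (k=6,j=4): S=80.6091, K−S=0.0000, hold=1.4331 ⇒ V=1.4331 continue | (k=6,j=5): S=95.9939, K−S=0.0000, hold=0.0000 ⇒ V=0.0000 continue | (k=6,j=6): S=114.3150, K−S=0.0000, hold=0.0000 ⇒ V=0.0000 continue  boundary S*=67.6900
step 5: (k=5,j=0): S=43.7397, K−S=32.1603, hold=30.8949 ⇒ V=32.1603 exercise | (k=5,j=1): S=52.0877, K−S=23.8123, hold=22.5469 ⇒ V=23.8123 exercise | (k=5,j=2): S=62.0290, K−S=13.8710, hold=12.6056 ⇒ V=13.8710 exercise | (k=5,j=3): S=73.8676, K−S=2.0324, hold=4.2405 ⇒ V=4.2405 continue | (k=5,j=4): S=87.9658, K−S=0.0000, hold=0.5987 ⇒ V=0.5987 continue | (k=5,j=5): S=104.7546, K−S=0.0000, hold=0.0000 ⇒ V=0.0000 continue  boundary S*=62.0290
step 4: (k=4,j=0): S=47.7315, K−S=28.1685, hold=26.9031 ⇒ V=28.1685 exercise | (k=4,j=1): S=56.8414, K−S=19.0586, hold=17.7932 ⇒ V=19.0586 exercise | (k=4,j=2): S=67.6900, K−S=8.2100, hold=8.1934 ⇒ V=8.2100 exercise | (k=4,j=3): S=80.6091, K−S=0.0000, hold=2.1103 ⇒ V=2.1103 continue | (k=4,j=4): S=95.9939, K−S=0.0000, hold=0.2501 ⇒ V=0.2501 continue  boundary S*=67.6900
step 3: (k=3,j=0): S=52.0877, K−S=23.8123, hold=22.5469 ⇒ V=23.8123 exercise | (k=3,j=1): S=62.0290, K−S=13.8710, hold=12.6056 ⇒ V=13.8710 exercise | (k=3,j=2): S=73.8676, K−S=2.0324, hold=4.6235 ⇒ V=4.6235 continue | (k=3,j=3): S=87.9658, K−S=0.0000, hold=1.0231 ⇒ V=1.0231 continue  boundary S*=62.0290
step 2: (k=2,j=0): S=56.8414, K−S=19.0586, hold=17.7932 ⇒ V=19.0586 exercise | (k=2,j=1): S=67.6900, K−S=8.2100, hold=8.4100 ⇒ V=8.4100 continue | (k=2,j=2): S=80.6091, K−S=0.0000, hold=2.5103 ⇒ V=2.5103 continue  boundary S*=56.8414
step 1: (k=1,j=0): S=62.0290, K−S=13.8710, hold=12.7187 ⇒ V=13.8710 exercise | (k=1,j=1): S=73.8676, K−S=2.0324, hold=4.9333 ⇒ V=4.9333 continue  boundary S*=62.0290
step 0: (k=0,j=0): S=67.6900, K−S=8.2100, hold=8.5852 ⇒ V=8.5852 continue  boundary S*=-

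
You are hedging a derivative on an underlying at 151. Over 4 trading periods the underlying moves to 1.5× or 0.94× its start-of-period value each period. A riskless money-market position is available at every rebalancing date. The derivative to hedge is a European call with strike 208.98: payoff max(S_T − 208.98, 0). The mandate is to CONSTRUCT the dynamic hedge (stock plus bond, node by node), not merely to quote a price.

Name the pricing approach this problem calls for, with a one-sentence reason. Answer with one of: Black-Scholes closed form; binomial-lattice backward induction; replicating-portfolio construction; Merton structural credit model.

framework: replicating-portfolio construction

Key observation: what is demanded is not a single number but the (Δ, B) position at each node of the 1.5/0.94 tree starting at 151; constructing those positions is the replicating-portfolio method.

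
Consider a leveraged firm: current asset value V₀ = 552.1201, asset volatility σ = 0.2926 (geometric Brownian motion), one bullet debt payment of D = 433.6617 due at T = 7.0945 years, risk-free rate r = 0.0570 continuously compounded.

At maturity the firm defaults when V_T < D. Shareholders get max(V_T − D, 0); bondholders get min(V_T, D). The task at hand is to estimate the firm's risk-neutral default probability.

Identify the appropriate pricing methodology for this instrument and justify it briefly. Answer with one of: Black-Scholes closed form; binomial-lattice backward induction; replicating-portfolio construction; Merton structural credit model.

framework: Merton structural credit model

Key observation: the data describe a firm's assets (V₀ = 552.1201, GBM) and a single zero-coupon debt of face 433.6617, so credit quantities follow from equity-as-call in the structural model.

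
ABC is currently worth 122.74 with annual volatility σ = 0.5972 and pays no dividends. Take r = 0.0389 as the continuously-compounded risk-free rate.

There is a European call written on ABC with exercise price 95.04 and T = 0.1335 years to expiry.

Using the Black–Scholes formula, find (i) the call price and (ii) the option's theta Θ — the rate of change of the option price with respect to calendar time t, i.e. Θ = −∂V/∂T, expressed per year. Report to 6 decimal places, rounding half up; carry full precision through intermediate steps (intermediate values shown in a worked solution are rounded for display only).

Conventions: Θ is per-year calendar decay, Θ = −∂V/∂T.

σ√T = 0.5972·√0.1335 = 0.218203
d₁ = (ln(S/K) + (r+σ²/2)T) / (σ√T) = (ln(122.74/95.04) + (0.0389+0.5972²/2)·0.1335) / 0.218203 = (0.255770 + 0.028999) / 0.218203 = 1.305069
d₂ = d₁ − σ√T = 1.305069 − 0.218203 = 1.086866
e^{−rT} = 0.994820
N(d₁) = 0.904065,  N(d₂) = 0.861452
Call price V = S·N(d₁) − K·e^{−rT}·N(d₂) = 110.964983 − 81.448331 = 29.516652
φ(d₁) = (1/√(2π))·e^{−d₁²/2} = 0.170241
Θ = −S·φ(d₁)·σ/(2√T) − r·K·e^{−rT}·N(d₂) = −17.076503 − 3.168340 = -20.244843

price = 29.516652
Θ = -20.244843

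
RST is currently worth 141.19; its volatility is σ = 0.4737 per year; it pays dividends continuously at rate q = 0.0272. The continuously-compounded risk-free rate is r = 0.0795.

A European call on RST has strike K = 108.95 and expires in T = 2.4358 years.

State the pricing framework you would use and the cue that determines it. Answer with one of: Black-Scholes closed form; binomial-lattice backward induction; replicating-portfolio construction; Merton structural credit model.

Key observation: the strike-108.95 call on RST is European-exercise on a continuously-modelled lognormal underlying, so its value is a single closed-form evaluation.

framework: Black-Scholes closed form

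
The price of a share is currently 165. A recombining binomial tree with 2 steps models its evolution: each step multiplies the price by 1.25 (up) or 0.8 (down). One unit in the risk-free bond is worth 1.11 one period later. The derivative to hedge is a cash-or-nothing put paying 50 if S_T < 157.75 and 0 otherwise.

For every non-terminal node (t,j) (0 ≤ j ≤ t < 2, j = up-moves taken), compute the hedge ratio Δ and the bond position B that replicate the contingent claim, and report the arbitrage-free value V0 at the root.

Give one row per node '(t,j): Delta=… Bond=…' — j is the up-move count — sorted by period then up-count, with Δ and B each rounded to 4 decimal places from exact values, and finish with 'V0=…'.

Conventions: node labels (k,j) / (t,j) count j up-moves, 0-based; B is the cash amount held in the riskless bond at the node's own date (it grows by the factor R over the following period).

Risk-neutral probability p* = (R−d)/(u−d) = (1.11−0.8)/(1.25−0.8) = 0.6889.
Terminal payoffs: V(2,0)=50.0000, V(2,1)=0.0000, V(2,2)=0.0000
  t=1,j=0: stock 132.0000 → up 165.0000 (V=0.0000), down 105.6000 (V=50.0000). Price 14.0140; hedge Δ=-0.8418, bond B=125.1251.
  t=1,j=1: stock 206.2500 → up 257.8125 (V=0.0000), down 165.0000 (V=0.0000). Price 0.0000; hedge Δ=0.0000, bond B=0.0000.
  t=0,j=0: stock 165.0000 → up 206.2500 (V=0.0000), down 132.0000 (V=14.0140). Price 3.9279; hedge Δ=-0.1887, bond B=35.0701.
Check: Δ(0,0)·S0 + B(0,0) = 3.9279 = V0.

(0,0): Delta=-0.1887 Bond=35.0701
(1,0): Delta=-0.8418 Bond=125.1251
(1,1): Delta=0.0000 Bond=0.0000
V0=3.9279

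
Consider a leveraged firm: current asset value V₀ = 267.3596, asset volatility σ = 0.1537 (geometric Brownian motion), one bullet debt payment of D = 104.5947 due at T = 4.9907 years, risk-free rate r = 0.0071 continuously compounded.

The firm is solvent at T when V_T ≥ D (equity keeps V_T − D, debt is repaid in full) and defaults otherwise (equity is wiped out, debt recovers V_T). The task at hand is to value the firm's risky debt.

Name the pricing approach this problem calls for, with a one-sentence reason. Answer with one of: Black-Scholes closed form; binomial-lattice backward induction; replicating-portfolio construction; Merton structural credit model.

framework: Merton structural credit model

Key observation: assets follow a GBM and default happens iff V_T < 104.5947; valuing claims on that split (equity as a call, risky debt as the residual) is the structural model's definition.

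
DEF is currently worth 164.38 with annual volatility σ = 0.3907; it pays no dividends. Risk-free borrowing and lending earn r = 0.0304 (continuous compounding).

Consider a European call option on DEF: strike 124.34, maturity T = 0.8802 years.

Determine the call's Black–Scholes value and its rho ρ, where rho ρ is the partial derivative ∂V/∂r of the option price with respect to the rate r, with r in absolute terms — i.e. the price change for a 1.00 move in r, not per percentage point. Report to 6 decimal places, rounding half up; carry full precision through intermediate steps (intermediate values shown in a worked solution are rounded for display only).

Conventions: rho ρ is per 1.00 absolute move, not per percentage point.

price = 49.110184
ρ = 79.124937

σ√T = 0.3907·√0.8802 = 0.366551
d₁ = (ln(S/K) + (r+σ²/2)T) / (σ√T) = (ln(164.38/124.34) + (0.0304+0.3907²/2)·0.8802) / 0.366551 = (0.279161 + 0.093938) / 0.366551 = 1.017864
d₂ = d₁ − σ√T = 1.017864 − 0.366551 = 0.651313
e^{−rT} = 0.973597
N(d₁) = 0.845629,  N(d₂) = 0.742578
Call price V = S·N(d₁) − K·e^{−rT}·N(d₂) = 139.004454 − 89.894270 = 49.110184
ρ = K·T·e^{−rT}·N(d₂) = 79.124937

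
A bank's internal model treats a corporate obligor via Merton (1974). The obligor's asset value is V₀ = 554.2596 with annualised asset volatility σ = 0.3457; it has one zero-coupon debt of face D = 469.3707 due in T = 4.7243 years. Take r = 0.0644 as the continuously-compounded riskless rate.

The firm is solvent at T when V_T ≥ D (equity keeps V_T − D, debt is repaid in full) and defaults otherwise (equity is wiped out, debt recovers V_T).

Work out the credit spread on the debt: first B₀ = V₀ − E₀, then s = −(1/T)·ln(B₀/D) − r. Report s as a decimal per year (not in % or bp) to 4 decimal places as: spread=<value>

spread=0.0339

Apply the equity-as-call identities (strike 469.3707, horizon 4.7243 years):
d₁ = [ln(V₀/D) + (r + σ²/2)T] / (σ√T)
   = [ln(554.2596/469.3707) + (0.0644 + 0.5·0.3457²)·4.7243] / (0.3457·√4.7243)
   = [0.166240 + 0.586542] / 0.751395 = 1.001847
d₂ = d₁ − σ√T = 1.001847 − 0.751395 = 0.250452
N(d₁) = 0.841791,  N(d₂) = 0.598881,  e^(−rT) = 0.737680
E₀ = V₀·N(d₁) − D·e^(−rT)·N(d₂)
   = 554.2596·0.841791 − 469.3707·0.737680·0.598881 = 259.210982
B₀ = V₀ − E₀ = 554.2596 − 259.210982 = 295.048618
spread = −(1/T)·ln(B₀/D) − r = −(1/4.7243)·ln(295.048618/469.3707) − 0.0644 = 0.03386910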